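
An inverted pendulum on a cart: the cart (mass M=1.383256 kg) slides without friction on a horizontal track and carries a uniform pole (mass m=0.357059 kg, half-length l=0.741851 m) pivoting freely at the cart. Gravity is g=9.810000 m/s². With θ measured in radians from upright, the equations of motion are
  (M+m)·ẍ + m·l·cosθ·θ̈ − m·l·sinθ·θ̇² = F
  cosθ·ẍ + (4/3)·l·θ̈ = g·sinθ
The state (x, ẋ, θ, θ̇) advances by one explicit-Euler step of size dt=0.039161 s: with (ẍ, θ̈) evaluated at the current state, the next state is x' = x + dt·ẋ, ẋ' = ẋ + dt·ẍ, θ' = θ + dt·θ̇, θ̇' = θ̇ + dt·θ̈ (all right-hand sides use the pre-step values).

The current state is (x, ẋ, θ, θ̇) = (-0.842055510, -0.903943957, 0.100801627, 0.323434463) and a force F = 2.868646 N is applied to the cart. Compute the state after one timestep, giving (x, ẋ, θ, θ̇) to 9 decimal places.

sinθ=0.100631007, cosθ=0.994923816
temp = (F + m·l·θ̇²·sinθ)/(M+m) = (2.868646 + 0.002788439)/1.740315 = 1.649950979
θ̈ = (g·sinθ − cosθ·temp)/(l·(4/3 − m·cos²θ/(M+m))) = -0.780450761
ẍ = temp − m·l·θ̈·cosθ/(M+m) = 1.768136465
Euler: x'=-0.842055510+0.039161·-0.903943957=-0.877454859, ẋ'=-0.903943957+0.039161·1.768136465=-0.834701965
       θ'=0.100801627+0.039161·0.323434463=0.113467644, θ̇'=0.323434463+0.039161·-0.780450761=0.292871231

(-0.877454859, -0.834701965, 0.113467644, 0.292871231)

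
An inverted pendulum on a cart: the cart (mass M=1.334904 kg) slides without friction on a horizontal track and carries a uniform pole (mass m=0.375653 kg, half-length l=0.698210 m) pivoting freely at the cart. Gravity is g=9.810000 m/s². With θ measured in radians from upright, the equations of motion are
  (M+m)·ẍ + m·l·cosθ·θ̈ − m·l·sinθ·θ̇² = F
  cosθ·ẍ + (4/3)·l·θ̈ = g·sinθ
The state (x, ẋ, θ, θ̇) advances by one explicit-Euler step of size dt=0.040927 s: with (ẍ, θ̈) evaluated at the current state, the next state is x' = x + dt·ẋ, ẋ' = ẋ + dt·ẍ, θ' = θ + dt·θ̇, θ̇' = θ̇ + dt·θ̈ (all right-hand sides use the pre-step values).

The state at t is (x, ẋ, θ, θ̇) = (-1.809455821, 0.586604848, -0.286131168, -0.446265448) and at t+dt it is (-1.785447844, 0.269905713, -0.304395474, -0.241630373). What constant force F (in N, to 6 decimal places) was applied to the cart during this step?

F = -11.963693 N

ẍ = (ẋ'−ẋ)/dt = (0.269905713−0.586604848)/0.040927 = -7.738147
θ̈ = (θ̇'−θ̇)/dt = (-0.241630373−-0.446265448)/0.040927 = 5.000002
sinθ=-0.282243, cosθ=0.959343
F = (M+m)·ẍ + m·l·cosθ·θ̈ − m·l·sinθ·θ̇² = -13.236541 + 1.258105 − -0.014743 = -11.963693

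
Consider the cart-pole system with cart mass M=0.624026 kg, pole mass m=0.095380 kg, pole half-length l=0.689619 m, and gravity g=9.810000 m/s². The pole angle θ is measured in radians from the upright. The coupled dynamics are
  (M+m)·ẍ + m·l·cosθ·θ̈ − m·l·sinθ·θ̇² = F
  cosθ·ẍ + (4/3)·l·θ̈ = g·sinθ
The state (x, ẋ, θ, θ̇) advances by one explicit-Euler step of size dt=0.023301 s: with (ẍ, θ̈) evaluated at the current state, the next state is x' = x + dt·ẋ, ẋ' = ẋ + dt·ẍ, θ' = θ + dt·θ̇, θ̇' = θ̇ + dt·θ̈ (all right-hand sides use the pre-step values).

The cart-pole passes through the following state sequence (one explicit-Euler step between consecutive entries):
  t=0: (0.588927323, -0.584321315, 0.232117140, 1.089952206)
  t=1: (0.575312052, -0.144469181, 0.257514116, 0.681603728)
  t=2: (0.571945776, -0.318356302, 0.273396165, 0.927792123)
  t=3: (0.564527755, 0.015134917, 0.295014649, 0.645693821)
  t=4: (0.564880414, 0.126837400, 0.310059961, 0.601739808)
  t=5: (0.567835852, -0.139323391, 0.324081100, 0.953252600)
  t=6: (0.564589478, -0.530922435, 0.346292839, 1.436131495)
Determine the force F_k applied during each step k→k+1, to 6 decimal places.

step 0→1:
  ẍ = (ẋ'−ẋ)/dt = (-0.144469181−-0.584321315)/0.023301 = 18.876964
  θ̈ = (θ̇'−θ̇)/dt = (0.681603728−1.089952206)/0.023301 = -17.524934
  sinθ=0.230038, cosθ=0.973182
  F = (M+m)·ẍ + m·l·cosθ·θ̈ − m·l·sinθ·θ̇² = 13.580201 + -1.121803 − 0.017976 = 12.440422
step 1→2:
  ẍ = (ẋ'−ẋ)/dt = (-0.318356302−-0.144469181)/0.023301 = -7.462646
  θ̈ = (θ̇'−θ̇)/dt = (0.927792123−0.681603728)/0.023301 = 10.565572
  sinθ=0.254677, cosθ=0.967026
  F = (M+m)·ẍ + m·l·cosθ·θ̈ − m·l·sinθ·θ̇² = -5.368673 + 0.672044 − 0.007783 = -4.704411
step 2→3:
  ẍ = (ẋ'−ẋ)/dt = (0.015134917−-0.318356302)/0.023301 = 14.312314
  θ̈ = (θ̇'−θ̇)/dt = (0.645693821−0.927792123)/0.023301 = -12.106704
  sinθ=0.270003, cosθ=0.962859
  F = (M+m)·ẍ + m·l·cosθ·θ̈ − m·l·sinθ·θ̇² = 10.296364 + -0.766753 − 0.015288 = 9.514324
step 3→4:
  ẍ = (ẋ'−ẋ)/dt = (0.126837400−0.015134917)/0.023301 = 4.793892
  θ̈ = (θ̇'−θ̇)/dt = (0.601739808−0.645693821)/0.023301 = -1.886357
  sinθ=0.290754, cosθ=0.956798
  F = (M+m)·ẍ + m·l·cosθ·θ̈ − m·l·sinθ·θ̇² = 3.448755 + -0.118716 − 0.007973 = 3.322065
step 4→5:
  ẍ = (ẋ'−ẋ)/dt = (-0.139323391−0.126837400)/0.023301 = -11.422720
  θ̈ = (θ̇'−θ̇)/dt = (0.953252600−0.601739808)/0.023301 = 15.085738
  sinθ=0.305116, cosθ=0.952315
  F = (M+m)·ẍ + m·l·cosθ·θ̈ − m·l·sinθ·θ̇² = -8.217573 + 0.944961 − 0.007267 = -7.279879
step 5→6:
  ẍ = (ẋ'−ẋ)/dt = (-0.530922435−-0.139323391)/0.023301 = -16.806105
  θ̈ = (θ̇'−θ̇)/dt = (1.436131495−0.953252600)/0.023301 = 20.723527
  sinθ=0.318438, cosθ=0.947944
  F = (M+m)·ẍ + m·l·cosθ·θ̈ − m·l·sinθ·θ̇² = -12.090413 + 1.292150 − 0.019033 = -10.817296

F_0 = 12.440422 N
F_1 = -4.704411 N
F_2 = 9.514324 N
F_3 = 3.322065 N
F_4 = -7.279879 N
F_5 = -10.817296 N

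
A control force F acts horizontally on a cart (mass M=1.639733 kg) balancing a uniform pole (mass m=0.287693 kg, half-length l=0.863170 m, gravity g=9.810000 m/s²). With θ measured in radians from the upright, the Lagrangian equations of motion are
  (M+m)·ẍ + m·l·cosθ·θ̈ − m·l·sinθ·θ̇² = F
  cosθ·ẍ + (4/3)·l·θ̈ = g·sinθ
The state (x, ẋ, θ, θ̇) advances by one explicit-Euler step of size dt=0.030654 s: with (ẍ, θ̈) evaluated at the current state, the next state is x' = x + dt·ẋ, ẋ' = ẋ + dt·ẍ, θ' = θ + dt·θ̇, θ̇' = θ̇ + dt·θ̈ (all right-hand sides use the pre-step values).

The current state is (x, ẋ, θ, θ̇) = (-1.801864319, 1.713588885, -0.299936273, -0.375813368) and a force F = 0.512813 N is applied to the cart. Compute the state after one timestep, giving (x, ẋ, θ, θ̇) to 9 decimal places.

sinθ=-0.295459325, cosθ=0.955355320
temp = (F + m·l·θ̇²·sinθ)/(M+m) = (0.512813 + -0.010362577)/1.927426 = 0.260684676
θ̈ = (g·sinθ − cosθ·temp)/(l·(4/3 − m·cos²θ/(M+m))) = -3.046064462
ẍ = temp − m·l·θ̈·cosθ/(M+m) = 0.635616182
Euler: x'=-1.801864319+0.030654·1.713588885=-1.749335965, ẋ'=1.713588885+0.030654·0.635616182=1.733073063
       θ'=-0.299936273+0.030654·-0.375813368=-0.311456456, θ̇'=-0.375813368+0.030654·-3.046064462=-0.469187428

(-1.749335965, 1.733073063, -0.311456456, -0.469187428)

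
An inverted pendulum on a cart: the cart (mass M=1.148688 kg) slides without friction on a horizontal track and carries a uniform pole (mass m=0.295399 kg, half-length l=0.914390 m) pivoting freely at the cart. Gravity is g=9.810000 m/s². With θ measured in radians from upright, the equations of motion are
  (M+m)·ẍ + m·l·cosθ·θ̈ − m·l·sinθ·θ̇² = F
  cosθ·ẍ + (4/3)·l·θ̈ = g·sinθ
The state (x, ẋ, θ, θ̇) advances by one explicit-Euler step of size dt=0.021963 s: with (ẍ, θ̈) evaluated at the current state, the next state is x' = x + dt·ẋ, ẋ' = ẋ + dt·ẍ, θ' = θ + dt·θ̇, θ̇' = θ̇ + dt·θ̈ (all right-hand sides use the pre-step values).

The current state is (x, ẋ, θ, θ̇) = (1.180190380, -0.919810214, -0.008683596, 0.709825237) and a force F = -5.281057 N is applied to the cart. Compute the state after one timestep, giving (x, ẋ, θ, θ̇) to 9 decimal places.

sinθ=-0.008683487, cosθ=0.999962298
temp = (F + m·l·θ̇²·sinθ)/(M+m) = (-5.281057 + -0.001181782)/1.444087 = -3.657839716
θ̈ = (g·sinθ − cosθ·temp)/(l·(4/3 − m·cos²θ/(M+m))) = 3.461220132
ẍ = temp − m·l·θ̈·cosθ/(M+m) = -4.305220758
Euler: x'=1.180190380+0.021963·-0.919810214=1.159988588, ẋ'=-0.919810214+0.021963·-4.305220758=-1.014365778
       θ'=-0.008683596+0.021963·0.709825237=0.006906296, θ̇'=0.709825237+0.021963·3.461220132=0.785844015

(1.159988588, -1.014365778, 0.006906296, 0.785844015)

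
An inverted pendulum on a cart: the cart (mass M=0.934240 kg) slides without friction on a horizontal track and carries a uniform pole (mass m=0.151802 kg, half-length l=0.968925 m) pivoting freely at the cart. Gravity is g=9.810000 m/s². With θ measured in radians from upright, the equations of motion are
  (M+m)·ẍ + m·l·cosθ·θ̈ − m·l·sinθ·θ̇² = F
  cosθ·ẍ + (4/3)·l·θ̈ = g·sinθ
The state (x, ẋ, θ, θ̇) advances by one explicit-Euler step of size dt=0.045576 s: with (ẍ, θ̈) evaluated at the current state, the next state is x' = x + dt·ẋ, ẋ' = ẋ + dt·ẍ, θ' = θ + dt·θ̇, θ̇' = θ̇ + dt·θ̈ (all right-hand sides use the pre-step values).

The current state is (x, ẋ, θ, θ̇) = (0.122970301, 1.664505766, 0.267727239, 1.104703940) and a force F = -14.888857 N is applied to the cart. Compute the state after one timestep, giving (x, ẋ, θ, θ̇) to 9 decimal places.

sinθ=0.264540329, cosθ=0.964374624
temp = (F + m·l·θ̇²·sinθ)/(M+m) = (-14.888857 + 0.047484443)/1.086042 = -13.665560408
θ̈ = (g·sinθ − cosθ·temp)/(l·(4/3 − m·cos²θ/(M+m))) = 13.528810702
ẍ = temp − m·l·θ̈·cosθ/(M+m) = -15.432519228
Euler: x'=0.122970301+0.045576·1.664505766=0.198831816, ẋ'=1.664505766+0.045576·-15.432519228=0.961153270
       θ'=0.267727239+0.045576·1.104703940=0.318075226, θ̇'=1.104703940+0.045576·13.528810702=1.721293017

(0.198831816, 0.961153270, 0.318075226, 1.721293017)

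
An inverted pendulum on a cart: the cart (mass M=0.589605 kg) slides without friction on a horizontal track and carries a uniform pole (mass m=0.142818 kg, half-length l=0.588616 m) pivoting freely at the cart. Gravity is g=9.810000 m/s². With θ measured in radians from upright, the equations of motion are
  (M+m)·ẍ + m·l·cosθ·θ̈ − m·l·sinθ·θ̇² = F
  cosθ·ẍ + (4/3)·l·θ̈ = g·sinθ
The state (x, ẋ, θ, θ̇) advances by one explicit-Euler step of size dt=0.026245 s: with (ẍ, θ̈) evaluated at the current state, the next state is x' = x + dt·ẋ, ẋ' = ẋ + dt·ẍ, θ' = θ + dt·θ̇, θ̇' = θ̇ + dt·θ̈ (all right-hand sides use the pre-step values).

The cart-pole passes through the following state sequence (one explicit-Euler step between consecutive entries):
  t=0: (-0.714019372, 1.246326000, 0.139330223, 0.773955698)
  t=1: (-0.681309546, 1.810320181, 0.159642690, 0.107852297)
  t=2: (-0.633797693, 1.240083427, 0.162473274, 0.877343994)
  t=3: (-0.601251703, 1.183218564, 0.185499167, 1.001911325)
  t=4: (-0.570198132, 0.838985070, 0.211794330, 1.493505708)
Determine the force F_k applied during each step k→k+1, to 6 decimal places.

F_0 = 13.619564 N
F_1 = -13.480429 N
F_2 = -1.203658 N
F_3 = -8.074533 N

step 0→1:
  ẍ = (ẋ'−ẋ)/dt = (1.810320181−1.246326000)/0.026245 = 21.489586
  θ̈ = (θ̇'−θ̇)/dt = (0.107852297−0.773955698)/0.026245 = -25.380202
  sinθ=0.138880, cosθ=0.990309
  F = (M+m)·ẍ + m·l·cosθ·θ̈ − m·l·sinθ·θ̇² = 15.739467 + -2.112910 − 0.006993 = 13.619564
step 1→2:
  ẍ = (ẋ'−ẋ)/dt = (1.240083427−1.810320181)/0.026245 = -21.727443
  θ̈ = (θ̇'−θ̇)/dt = (0.877343994−0.107852297)/0.026245 = 29.319554
  sinθ=0.158965, cosθ=0.987284
  F = (M+m)·ẍ + m·l·cosθ·θ̈ − m·l·sinθ·θ̇² = -15.913679 + 2.433406 − 0.000155 = -13.480429
step 2→3:
  ẍ = (ẋ'−ẋ)/dt = (1.183218564−1.240083427)/0.026245 = -2.166693
  θ̈ = (θ̇'−θ̇)/dt = (1.001911325−0.877343994)/0.026245 = 4.746326
  sinθ=0.161759, cosθ=0.986830
  F = (M+m)·ẍ + m·l·cosθ·θ̈ − m·l·sinθ·θ̇² = -1.586936 + 0.393745 − 0.010467 = -1.203658
step 3→4:
  ẍ = (ẋ'−ẋ)/dt = (0.838985070−1.183218564)/0.026245 = -13.116155
  θ̈ = (θ̇'−θ̇)/dt = (1.493505708−1.001911325)/0.026245 = 18.730973
  sinθ=0.184437, cosθ=0.982844
  F = (M+m)·ẍ + m·l·cosθ·θ̈ − m·l·sinθ·θ̇² = -9.606574 + 1.547605 − 0.015564 = -8.074533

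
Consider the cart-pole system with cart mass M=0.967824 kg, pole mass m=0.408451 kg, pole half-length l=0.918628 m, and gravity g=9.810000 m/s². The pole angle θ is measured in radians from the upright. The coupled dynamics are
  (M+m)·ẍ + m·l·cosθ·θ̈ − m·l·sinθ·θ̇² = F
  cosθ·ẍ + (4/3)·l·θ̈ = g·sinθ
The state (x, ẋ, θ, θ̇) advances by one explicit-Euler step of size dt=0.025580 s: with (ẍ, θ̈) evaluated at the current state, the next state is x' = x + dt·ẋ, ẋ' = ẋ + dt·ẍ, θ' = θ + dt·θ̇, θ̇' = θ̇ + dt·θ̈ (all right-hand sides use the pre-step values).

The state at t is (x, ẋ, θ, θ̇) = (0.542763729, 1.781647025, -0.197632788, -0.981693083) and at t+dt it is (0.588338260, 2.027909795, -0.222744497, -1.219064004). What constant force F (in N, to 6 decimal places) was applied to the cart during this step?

F = 9.906575 N

ẍ = (ẋ'−ẋ)/dt = (2.027909795−1.781647025)/0.025580 = 9.627161
θ̈ = (θ̇'−θ̇)/dt = (-1.219064004−-0.981693083)/0.025580 = -9.279551
sinθ=-0.196349, cosθ=0.980534
F = (M+m)·ẍ + m·l·cosθ·θ̈ − m·l·sinθ·θ̇² = 13.249621 + -3.414046 − -0.071000 = 9.906575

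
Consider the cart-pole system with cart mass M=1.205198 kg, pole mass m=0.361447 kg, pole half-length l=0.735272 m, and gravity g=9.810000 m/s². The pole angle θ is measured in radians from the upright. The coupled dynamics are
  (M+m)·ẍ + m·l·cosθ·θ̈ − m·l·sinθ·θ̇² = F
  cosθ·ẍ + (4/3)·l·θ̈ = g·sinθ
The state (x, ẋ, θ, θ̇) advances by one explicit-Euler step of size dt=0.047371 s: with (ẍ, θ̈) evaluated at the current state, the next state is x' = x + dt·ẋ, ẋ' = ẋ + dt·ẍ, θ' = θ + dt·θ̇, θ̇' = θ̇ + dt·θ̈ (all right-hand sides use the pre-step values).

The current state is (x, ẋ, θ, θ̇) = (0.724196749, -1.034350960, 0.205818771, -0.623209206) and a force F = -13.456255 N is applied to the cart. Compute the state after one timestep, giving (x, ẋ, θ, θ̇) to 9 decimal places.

(0.675198510, -1.540623979, 0.176296728, -0.020820194)

sinθ=0.204368718, cosθ=0.978893981
temp = (F + m·l·θ̇²·sinθ)/(M+m) = (-13.456255 + 0.021094770)/1.566645 = -8.575752790
θ̈ = (g·sinθ − cosθ·temp)/(l·(4/3 − m·cos²θ/(M+m))) = 12.716409022
ẍ = temp − m·l·θ̈·cosθ/(M+m) = -10.687404081
Euler: x'=0.724196749+0.047371·-1.034350960=0.675198510, ẋ'=-1.034350960+0.047371·-10.687404081=-1.540623979
       θ'=0.205818771+0.047371·-0.623209206=0.176296728, θ̇'=-0.623209206+0.047371·12.716409022=-0.020820194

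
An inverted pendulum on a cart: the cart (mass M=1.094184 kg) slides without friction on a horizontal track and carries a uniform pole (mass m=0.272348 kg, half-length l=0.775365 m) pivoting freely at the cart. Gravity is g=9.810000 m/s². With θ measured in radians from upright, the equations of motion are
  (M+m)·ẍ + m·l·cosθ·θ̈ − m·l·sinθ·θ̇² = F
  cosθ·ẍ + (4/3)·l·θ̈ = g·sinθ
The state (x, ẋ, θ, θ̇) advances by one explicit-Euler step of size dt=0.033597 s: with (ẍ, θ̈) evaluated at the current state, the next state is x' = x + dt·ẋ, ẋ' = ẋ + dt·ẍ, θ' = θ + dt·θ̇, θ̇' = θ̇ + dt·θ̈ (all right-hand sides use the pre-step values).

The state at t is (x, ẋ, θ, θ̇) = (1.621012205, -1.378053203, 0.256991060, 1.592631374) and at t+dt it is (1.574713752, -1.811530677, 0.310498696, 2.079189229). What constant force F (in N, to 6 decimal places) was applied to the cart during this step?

ẍ = (ẋ'−ẋ)/dt = (-1.811530677−-1.378053203)/0.033597 = -12.902267
θ̈ = (θ̇'−θ̇)/dt = (2.079189229−1.592631374)/0.033597 = 14.482182
sinθ=0.254172, cosθ=0.967159
F = (M+m)·ẍ + m·l·cosθ·θ̈ − m·l·sinθ·θ̇² = -17.631361 + 2.957756 − 0.136141 = -14.809746

F = -14.809746 N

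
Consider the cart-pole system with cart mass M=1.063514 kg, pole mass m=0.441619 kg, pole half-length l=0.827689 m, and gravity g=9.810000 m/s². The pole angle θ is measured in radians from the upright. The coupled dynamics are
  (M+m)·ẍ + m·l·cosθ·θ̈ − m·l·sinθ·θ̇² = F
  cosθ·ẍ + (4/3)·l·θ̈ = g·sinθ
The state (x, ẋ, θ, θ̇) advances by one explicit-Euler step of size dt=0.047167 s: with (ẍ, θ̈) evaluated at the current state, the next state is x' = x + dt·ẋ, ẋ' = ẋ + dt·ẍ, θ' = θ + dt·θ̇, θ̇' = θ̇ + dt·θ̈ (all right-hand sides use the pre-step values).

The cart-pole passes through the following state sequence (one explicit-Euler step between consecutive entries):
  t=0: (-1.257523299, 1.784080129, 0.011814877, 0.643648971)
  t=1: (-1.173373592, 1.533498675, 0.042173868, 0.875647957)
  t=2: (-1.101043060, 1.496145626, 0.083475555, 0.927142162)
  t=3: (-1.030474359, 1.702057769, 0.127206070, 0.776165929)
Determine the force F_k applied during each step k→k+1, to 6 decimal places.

F_0 = -6.200261 N
F_1 = -0.805077 N
F_2 = 5.378683 N

step 0→1:
  ẍ = (ẋ'−ẋ)/dt = (1.533498675−1.784080129)/0.047167 = -5.312643
  θ̈ = (θ̇'−θ̇)/dt = (0.875647957−0.643648971)/0.047167 = 4.918672
  sinθ=0.011815, cosθ=0.999930
  F = (M+m)·ẍ + m·l·cosθ·θ̈ − m·l·sinθ·θ̇² = -7.996235 + 1.797763 − 0.001789 = -6.200261
step 1→2:
  ẍ = (ẋ'−ẋ)/dt = (1.496145626−1.533498675)/0.047167 = -0.791932
  θ̈ = (θ̇'−θ̇)/dt = (0.927142162−0.875647957)/0.047167 = 1.091742
  sinθ=0.042161, cosθ=0.999111
  F = (M+m)·ẍ + m·l·cosθ·θ̈ − m·l·sinθ·θ̇² = -1.191963 + 0.398702 − 0.011816 = -0.805077
step 2→3:
  ẍ = (ẋ'−ẋ)/dt = (1.702057769−1.496145626)/0.047167 = 4.365598
  θ̈ = (θ̇'−θ̇)/dt = (0.776165929−0.927142162)/0.047167 = -3.200887
  sinθ=0.083379, cosθ=0.996518
  F = (M+m)·ẍ + m·l·cosθ·θ̈ − m·l·sinθ·θ̇² = 6.570805 + -1.165924 − 0.026198 = 5.378683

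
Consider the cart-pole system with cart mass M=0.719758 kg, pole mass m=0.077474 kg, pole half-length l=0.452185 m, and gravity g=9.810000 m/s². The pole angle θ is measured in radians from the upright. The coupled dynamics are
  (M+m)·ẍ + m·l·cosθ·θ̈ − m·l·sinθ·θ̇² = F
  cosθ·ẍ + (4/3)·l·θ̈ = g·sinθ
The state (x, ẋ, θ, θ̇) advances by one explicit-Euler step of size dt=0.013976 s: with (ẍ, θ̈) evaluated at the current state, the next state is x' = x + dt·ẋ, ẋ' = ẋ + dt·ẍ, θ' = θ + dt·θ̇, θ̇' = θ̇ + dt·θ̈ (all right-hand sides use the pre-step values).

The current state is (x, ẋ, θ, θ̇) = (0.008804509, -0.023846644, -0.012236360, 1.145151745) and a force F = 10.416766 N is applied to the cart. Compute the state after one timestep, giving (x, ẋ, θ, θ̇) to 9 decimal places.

(0.008471228, 0.173240894, 0.003768281, 0.815501708)

sinθ=-0.012236055, cosθ=0.999925137
temp = (F + m·l·θ̇²·sinθ)/(M+m) = (10.416766 + -0.000562134)/0.797232 = 13.065461329
θ̈ = (g·sinθ − cosθ·temp)/(l·(4/3 − m·cos²θ/(M+m))) = -23.586865809
ẍ = temp − m·l·θ̈·cosθ/(M+m) = 14.101855904
Euler: x'=0.008804509+0.013976·-0.023846644=0.008471228, ẋ'=-0.023846644+0.013976·14.101855904=0.173240894
       θ'=-0.012236360+0.013976·1.145151745=0.003768281, θ̇'=1.145151745+0.013976·-23.586865809=0.815501708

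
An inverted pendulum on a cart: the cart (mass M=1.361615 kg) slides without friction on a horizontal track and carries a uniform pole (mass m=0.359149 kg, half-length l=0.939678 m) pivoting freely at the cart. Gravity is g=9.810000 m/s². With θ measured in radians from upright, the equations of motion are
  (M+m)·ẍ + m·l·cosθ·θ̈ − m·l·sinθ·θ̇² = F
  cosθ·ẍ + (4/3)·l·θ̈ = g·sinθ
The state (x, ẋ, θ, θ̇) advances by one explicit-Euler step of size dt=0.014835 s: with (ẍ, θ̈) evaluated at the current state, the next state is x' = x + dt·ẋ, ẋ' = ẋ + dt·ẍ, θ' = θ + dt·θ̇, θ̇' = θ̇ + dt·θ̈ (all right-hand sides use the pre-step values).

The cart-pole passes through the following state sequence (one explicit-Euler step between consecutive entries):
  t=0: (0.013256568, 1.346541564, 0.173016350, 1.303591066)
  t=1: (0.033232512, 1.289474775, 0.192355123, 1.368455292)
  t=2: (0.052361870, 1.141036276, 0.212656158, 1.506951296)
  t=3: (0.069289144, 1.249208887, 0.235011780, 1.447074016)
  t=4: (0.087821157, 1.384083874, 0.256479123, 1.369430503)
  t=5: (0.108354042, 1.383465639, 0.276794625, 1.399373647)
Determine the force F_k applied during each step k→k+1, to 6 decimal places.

F_0 = -5.264531 N
F_1 = -14.246160 N
F_2 = 11.054094 N
F_3 = 13.762293 N
F_4 = 0.426638 N

step 0→1:
  ẍ = (ẋ'−ẋ)/dt = (1.289474775−1.346541564)/0.014835 = -3.846767
  θ̈ = (θ̇'−θ̇)/dt = (1.368455292−1.303591066)/0.014835 = 4.372378
  sinθ=0.172154, cosθ=0.985070
  F = (M+m)·ẍ + m·l·cosθ·θ̈ − m·l·sinθ·θ̇² = -6.619378 + 1.453579 − 0.098731 = -5.264531
step 1→2:
  ẍ = (ẋ'−ẋ)/dt = (1.141036276−1.289474775)/0.014835 = -10.005966
  θ̈ = (θ̇'−θ̇)/dt = (1.506951296−1.368455292)/0.014835 = 9.335760
  sinθ=0.191171, cosθ=0.981557
  F = (M+m)·ẍ + m·l·cosθ·θ̈ − m·l·sinθ·θ̇² = -17.217905 + 3.092565 − 0.120820 = -14.246160
step 2→3:
  ẍ = (ẋ'−ẋ)/dt = (1.249208887−1.141036276)/0.014835 = 7.291716
  θ̈ = (θ̇'−θ̇)/dt = (1.447074016−1.506951296)/0.014835 = -4.036217
  sinθ=0.211057, cosθ=0.977474
  F = (M+m)·ẍ + m·l·cosθ·θ̈ − m·l·sinθ·θ̇² = 12.547323 + -1.331476 − 0.161753 = 11.054094
step 3→4:
  ẍ = (ẋ'−ẋ)/dt = (1.384083874−1.249208887)/0.014835 = 9.091674
  θ̈ = (θ̇'−θ̇)/dt = (1.369430503−1.447074016)/0.014835 = -5.233806
  sinθ=0.232854, cosθ=0.972512
  F = (M+m)·ẍ + m·l·cosθ·θ̈ − m·l·sinθ·θ̇² = 15.644626 + -1.717774 − 0.164558 = 13.762293
step 4→5:
  ẍ = (ẋ'−ẋ)/dt = (1.383465639−1.384083874)/0.014835 = -0.041674
  θ̈ = (θ̇'−θ̇)/dt = (1.399373647−1.369430503)/0.014835 = 2.018412
  sinθ=0.253676, cosθ=0.967289
  F = (M+m)·ẍ + m·l·cosθ·θ̈ − m·l·sinθ·θ̇² = -0.071711 + 0.658901 − 0.160551 = 0.426638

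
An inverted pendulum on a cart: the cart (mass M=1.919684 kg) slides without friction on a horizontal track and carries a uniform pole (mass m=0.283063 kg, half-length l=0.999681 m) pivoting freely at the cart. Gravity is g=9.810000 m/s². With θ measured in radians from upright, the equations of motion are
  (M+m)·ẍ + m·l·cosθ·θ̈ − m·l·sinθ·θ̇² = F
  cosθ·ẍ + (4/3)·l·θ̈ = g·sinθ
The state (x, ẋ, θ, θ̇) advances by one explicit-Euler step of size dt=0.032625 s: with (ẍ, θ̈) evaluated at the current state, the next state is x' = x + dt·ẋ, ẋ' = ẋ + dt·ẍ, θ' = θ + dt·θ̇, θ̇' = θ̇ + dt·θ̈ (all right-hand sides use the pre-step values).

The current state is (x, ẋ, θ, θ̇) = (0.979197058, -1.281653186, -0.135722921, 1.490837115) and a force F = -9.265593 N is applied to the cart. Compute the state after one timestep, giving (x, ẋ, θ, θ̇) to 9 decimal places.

sinθ=-0.135306619, cosθ=0.990803774
temp = (F + m·l·θ̇²·sinθ)/(M+m) = (-9.265593 + -0.085098906)/2.202747 = -4.245014024
θ̈ = (g·sinθ − cosθ·temp)/(l·(4/3 − m·cos²θ/(M+m))) = 2.385338667
ẍ = temp − m·l·θ̈·cosθ/(M+m) = -4.548625110
Euler: x'=0.979197058+0.032625·-1.281653186=0.937383123, ẋ'=-1.281653186+0.032625·-4.548625110=-1.430052080
       θ'=-0.135722921+0.032625·1.490837115=-0.087084360, θ̇'=1.490837115+0.032625·2.385338667=1.568658789

(0.937383123, -1.430052080, -0.087084360, 1.568658789)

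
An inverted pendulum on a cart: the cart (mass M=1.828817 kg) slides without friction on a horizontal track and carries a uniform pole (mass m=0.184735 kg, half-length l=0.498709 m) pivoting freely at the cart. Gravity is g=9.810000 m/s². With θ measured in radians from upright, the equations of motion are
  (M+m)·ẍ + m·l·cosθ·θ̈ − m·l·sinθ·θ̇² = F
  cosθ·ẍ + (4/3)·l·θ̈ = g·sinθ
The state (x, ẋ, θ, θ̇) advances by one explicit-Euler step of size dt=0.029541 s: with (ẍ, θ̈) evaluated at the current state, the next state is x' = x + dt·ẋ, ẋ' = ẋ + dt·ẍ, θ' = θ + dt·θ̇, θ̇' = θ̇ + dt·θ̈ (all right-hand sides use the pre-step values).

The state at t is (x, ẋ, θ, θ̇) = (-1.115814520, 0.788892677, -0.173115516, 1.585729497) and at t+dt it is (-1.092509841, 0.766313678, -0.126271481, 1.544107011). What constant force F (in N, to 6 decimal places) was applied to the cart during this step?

ẍ = (ẋ'−ẋ)/dt = (0.766313678−0.788892677)/0.029541 = -0.764328
θ̈ = (θ̇'−θ̇)/dt = (1.544107011−1.585729497)/0.029541 = -1.408974
sinθ=-0.172252, cosθ=0.985053
F = (M+m)·ẍ + m·l·cosθ·θ̈ − m·l·sinθ·θ̇² = -1.539013 + -0.127867 − -0.039904 = -1.626976

F = -1.626976 N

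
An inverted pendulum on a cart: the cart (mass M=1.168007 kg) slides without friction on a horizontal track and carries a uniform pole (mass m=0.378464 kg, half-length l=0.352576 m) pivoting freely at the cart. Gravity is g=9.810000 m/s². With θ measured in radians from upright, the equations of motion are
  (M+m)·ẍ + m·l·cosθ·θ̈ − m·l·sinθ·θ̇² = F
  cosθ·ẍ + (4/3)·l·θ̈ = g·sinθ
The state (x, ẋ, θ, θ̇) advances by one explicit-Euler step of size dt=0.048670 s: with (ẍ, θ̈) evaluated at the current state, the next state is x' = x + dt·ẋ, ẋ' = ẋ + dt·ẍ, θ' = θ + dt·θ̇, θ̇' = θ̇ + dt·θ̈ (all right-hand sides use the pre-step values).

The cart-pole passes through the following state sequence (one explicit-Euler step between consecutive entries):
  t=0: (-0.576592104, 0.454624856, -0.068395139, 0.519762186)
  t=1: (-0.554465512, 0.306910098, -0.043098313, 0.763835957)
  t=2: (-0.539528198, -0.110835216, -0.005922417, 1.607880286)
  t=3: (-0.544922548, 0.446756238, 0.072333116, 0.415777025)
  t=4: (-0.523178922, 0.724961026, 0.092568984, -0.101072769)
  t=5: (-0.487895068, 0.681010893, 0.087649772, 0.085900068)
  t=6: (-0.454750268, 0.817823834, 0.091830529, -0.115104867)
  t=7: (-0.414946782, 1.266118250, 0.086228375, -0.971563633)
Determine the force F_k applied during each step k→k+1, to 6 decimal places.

step 0→1:
  ẍ = (ẋ'−ẋ)/dt = (0.306910098−0.454624856)/0.048670 = -3.035027
  θ̈ = (θ̇'−θ̇)/dt = (0.763835957−0.519762186)/0.048670 = 5.014871
  sinθ=-0.068342, cosθ=0.997662
  F = (M+m)·ẍ + m·l·cosθ·θ̈ − m·l·sinθ·θ̇² = -4.693581 + 0.667606 − -0.002464 = -4.023511
step 1→2:
  ẍ = (ẋ'−ẋ)/dt = (-0.110835216−0.306910098)/0.048670 = -8.583220
  θ̈ = (θ̇'−θ̇)/dt = (1.607880286−0.763835957)/0.048670 = 17.342189
  sinθ=-0.043085, cosθ=0.999071
  F = (M+m)·ẍ + m·l·cosθ·θ̈ − m·l·sinθ·θ̇² = -13.273701 + 2.311946 − -0.003354 = -10.958400
step 2→3:
  ẍ = (ẋ'−ẋ)/dt = (0.446756238−-0.110835216)/0.048670 = 11.456574
  θ̈ = (θ̇'−θ̇)/dt = (0.415777025−1.607880286)/0.048670 = -24.493595
  sinθ=-0.005922, cosθ=0.999982
  F = (M+m)·ẍ + m·l·cosθ·θ̈ − m·l·sinθ·θ̇² = 17.717259 + -3.268302 − -0.002043 = 14.451000
step 3→4:
  ẍ = (ẋ'−ẋ)/dt = (0.724961026−0.446756238)/0.048670 = 5.716145
  θ̈ = (θ̇'−θ̇)/dt = (-0.101072769−0.415777025)/0.048670 = -10.619474
  sinθ=0.072270, cosθ=0.997385
  F = (M+m)·ẍ + m·l·cosθ·θ̈ − m·l·sinθ·θ̇² = 8.839853 + -1.413329 − 0.001667 = 7.424857
step 4→5:
  ẍ = (ẋ'−ẋ)/dt = (0.681010893−0.724961026)/0.048670 = -0.903023
  θ̈ = (θ̇'−θ̇)/dt = (0.085900068−-0.101072769)/0.048670 = 3.841644
  sinθ=0.092437, cosθ=0.995719
  F = (M+m)·ẍ + m·l·cosθ·θ̈ − m·l·sinθ·θ̇² = -1.396499 + 0.510424 − 0.000126 = -0.886201
step 5→6:
  ẍ = (ẋ'−ẋ)/dt = (0.817823834−0.681010893)/0.048670 = 2.811032
  θ̈ = (θ̇'−θ̇)/dt = (-0.115104867−0.085900068)/0.048670 = -4.129956
  sinθ=0.087538, cosθ=0.996161
  F = (M+m)·ẍ + m·l·cosθ·θ̈ − m·l·sinθ·θ̇² = 4.347180 + -0.548975 − 0.000086 = 3.798119
step 6→7:
  ẍ = (ẋ'−ẋ)/dt = (1.266118250−0.817823834)/0.048670 = 9.210898
  θ̈ = (θ̇'−θ̇)/dt = (-0.971563633−-0.115104867)/0.048670 = -17.597263
  sinθ=0.091702, cosθ=0.995787
  F = (M+m)·ẍ + m·l·cosθ·θ̈ − m·l·sinθ·θ̇² = 14.244387 + -2.338238 − 0.000162 = 11.905987

F_0 = -4.023511 N
F_1 = -10.958400 N
F_2 = 14.451000 N
F_3 = 7.424857 N
F_4 = -0.886201 N
F_5 = 3.798119 N
F_6 = 11.905987 N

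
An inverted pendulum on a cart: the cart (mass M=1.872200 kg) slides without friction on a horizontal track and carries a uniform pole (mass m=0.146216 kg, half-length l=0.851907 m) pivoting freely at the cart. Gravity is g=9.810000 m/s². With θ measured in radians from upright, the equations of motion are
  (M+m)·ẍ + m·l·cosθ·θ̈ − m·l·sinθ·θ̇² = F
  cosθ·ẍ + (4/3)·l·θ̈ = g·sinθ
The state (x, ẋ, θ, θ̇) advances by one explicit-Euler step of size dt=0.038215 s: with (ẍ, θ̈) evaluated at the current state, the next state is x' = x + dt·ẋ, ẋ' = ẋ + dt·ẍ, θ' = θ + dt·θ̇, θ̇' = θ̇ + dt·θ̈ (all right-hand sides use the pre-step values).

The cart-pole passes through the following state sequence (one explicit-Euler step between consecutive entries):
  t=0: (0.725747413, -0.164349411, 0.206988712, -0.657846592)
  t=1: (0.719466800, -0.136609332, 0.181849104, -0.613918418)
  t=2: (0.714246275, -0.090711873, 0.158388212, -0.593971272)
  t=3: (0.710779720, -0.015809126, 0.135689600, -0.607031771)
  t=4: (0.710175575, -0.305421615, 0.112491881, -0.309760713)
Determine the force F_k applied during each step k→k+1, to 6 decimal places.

F_0 = 1.594208 N
F_1 = 2.479639 N
F_2 = 3.907197 N
F_3 = -14.342727 N

step 0→1:
  ẍ = (ẋ'−ẋ)/dt = (-0.136609332−-0.164349411)/0.038215 = 0.725895
  θ̈ = (θ̇'−θ̇)/dt = (-0.613918418−-0.657846592)/0.038215 = 1.149501
  sinθ=0.205514, cosθ=0.978654
  F = (M+m)·ẍ + m·l·cosθ·θ̈ − m·l·sinθ·θ̇² = 1.465158 + 0.140128 − 0.011078 = 1.594208
step 1→2:
  ẍ = (ẋ'−ẋ)/dt = (-0.090711873−-0.136609332)/0.038215 = 1.201033
  θ̈ = (θ̇'−θ̇)/dt = (-0.593971272−-0.613918418)/0.038215 = 0.521972
  sinθ=0.180848, cosθ=0.983511
  F = (M+m)·ẍ + m·l·cosθ·θ̈ − m·l·sinθ·θ̇² = 2.424183 + 0.063946 − 0.008490 = 2.479639
step 2→3:
  ẍ = (ẋ'−ẋ)/dt = (-0.015809126−-0.090711873)/0.038215 = 1.960035
  θ̈ = (θ̇'−θ̇)/dt = (-0.607031771−-0.593971272)/0.038215 = -0.341764
  sinθ=0.157727, cosθ=0.987483
  F = (M+m)·ẍ + m·l·cosθ·θ̈ − m·l·sinθ·θ̇² = 3.956166 + -0.042038 − 0.006931 = 3.907197
step 3→4:
  ẍ = (ẋ'−ẋ)/dt = (-0.305421615−-0.015809126)/0.038215 = -7.578503
  θ̈ = (θ̇'−θ̇)/dt = (-0.309760713−-0.607031771)/0.038215 = 7.778910
  sinθ=0.135274, cosθ=0.990808
  F = (M+m)·ẍ + m·l·cosθ·θ̈ − m·l·sinθ·θ̇² = -15.296572 + 0.960054 − 0.006209 = -14.342727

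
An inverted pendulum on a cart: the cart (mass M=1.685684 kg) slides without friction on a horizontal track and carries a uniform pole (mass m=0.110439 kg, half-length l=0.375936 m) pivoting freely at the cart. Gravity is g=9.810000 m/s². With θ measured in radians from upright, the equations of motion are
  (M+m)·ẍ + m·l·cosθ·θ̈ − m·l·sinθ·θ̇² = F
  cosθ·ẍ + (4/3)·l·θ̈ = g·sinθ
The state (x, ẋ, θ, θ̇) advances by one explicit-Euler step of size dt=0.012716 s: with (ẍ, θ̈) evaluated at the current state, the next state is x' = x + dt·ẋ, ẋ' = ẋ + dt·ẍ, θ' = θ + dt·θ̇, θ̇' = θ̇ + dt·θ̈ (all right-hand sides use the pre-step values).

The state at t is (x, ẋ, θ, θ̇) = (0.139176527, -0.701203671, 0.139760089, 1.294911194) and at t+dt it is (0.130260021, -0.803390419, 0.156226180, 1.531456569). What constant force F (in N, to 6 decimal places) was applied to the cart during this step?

F = -13.678685 N

ẍ = (ẋ'−ẋ)/dt = (-0.803390419−-0.701203671)/0.012716 = -8.036076
θ̈ = (θ̇'−θ̇)/dt = (1.531456569−1.294911194)/0.012716 = 18.602184
sinθ=0.139306, cosθ=0.990249
F = (M+m)·ẍ + m·l·cosθ·θ̈ − m·l·sinθ·θ̇² = -14.433782 + 0.764795 − 0.009698 = -13.678685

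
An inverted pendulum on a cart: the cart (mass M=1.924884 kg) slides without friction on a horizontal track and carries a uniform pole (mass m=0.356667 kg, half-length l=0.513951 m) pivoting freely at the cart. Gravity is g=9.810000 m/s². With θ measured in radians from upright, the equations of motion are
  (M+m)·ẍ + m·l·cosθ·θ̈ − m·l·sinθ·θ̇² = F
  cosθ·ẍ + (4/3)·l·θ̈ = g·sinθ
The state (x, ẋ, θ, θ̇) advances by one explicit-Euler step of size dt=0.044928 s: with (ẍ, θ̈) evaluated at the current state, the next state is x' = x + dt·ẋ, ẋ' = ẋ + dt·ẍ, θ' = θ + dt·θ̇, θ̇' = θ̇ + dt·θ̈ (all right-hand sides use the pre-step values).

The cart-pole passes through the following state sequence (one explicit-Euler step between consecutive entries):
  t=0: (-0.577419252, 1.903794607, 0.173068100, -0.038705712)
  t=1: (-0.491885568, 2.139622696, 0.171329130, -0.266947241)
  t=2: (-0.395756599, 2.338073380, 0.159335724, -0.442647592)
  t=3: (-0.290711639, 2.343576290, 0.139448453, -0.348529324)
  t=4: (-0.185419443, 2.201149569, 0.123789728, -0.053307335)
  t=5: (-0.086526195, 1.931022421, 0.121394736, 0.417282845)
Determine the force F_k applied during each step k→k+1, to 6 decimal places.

F_0 = 11.058536 N
F_1 = 9.369198 N
F_2 = 0.652897 N
F_3 = -6.043030 N
F_4 = -11.812417 N

step 0→1:
  ẍ = (ẋ'−ẋ)/dt = (2.139622696−1.903794607)/0.044928 = 5.249023
  θ̈ = (θ̇'−θ̇)/dt = (-0.266947241−-0.038705712)/0.044928 = -5.080162
  sinθ=0.172205, cosθ=0.985061
  F = (M+m)·ẍ + m·l·cosθ·θ̈ − m·l·sinθ·θ̇² = 11.975913 + -0.917330 − 0.000047 = 11.058536
step 1→2:
  ẍ = (ẋ'−ẋ)/dt = (2.338073380−2.139622696)/0.044928 = 4.417083
  θ̈ = (θ̇'−θ̇)/dt = (-0.442647592−-0.266947241)/0.044928 = -3.910709
  sinθ=0.170492, cosθ=0.985359
  F = (M+m)·ẍ + m·l·cosθ·θ̈ − m·l·sinθ·θ̇² = 10.077799 + -0.706374 − 0.002227 = 9.369198
step 2→3:
  ẍ = (ẋ'−ẋ)/dt = (2.343576290−2.338073380)/0.044928 = 0.122483
  θ̈ = (θ̇'−θ̇)/dt = (-0.348529324−-0.442647592)/0.044928 = 2.094869
  sinθ=0.158662, cosθ=0.987333
  F = (M+m)·ẍ + m·l·cosθ·θ̈ − m·l·sinθ·θ̇² = 0.279451 + 0.379145 − 0.005699 = 0.652897
step 3→4:
  ẍ = (ẋ'−ẋ)/dt = (2.201149569−2.343576290)/0.044928 = -3.170110
  θ̈ = (θ̇'−θ̇)/dt = (-0.053307335−-0.348529324)/0.044928 = 6.571002
  sinθ=0.138997, cosθ=0.990293
  F = (M+m)·ẍ + m·l·cosθ·θ̈ − m·l·sinθ·θ̇² = -7.232769 + 1.192834 − 0.003095 = -6.043030
step 4→5:
  ẍ = (ẋ'−ẋ)/dt = (1.931022421−2.201149569)/0.044928 = -6.012445
  θ̈ = (θ̇'−θ̇)/dt = (0.417282845−-0.053307335)/0.044928 = 10.474318
  sinθ=0.123474, cosθ=0.992348
  F = (M+m)·ẍ + m·l·cosθ·θ̈ − m·l·sinθ·θ̇² = -13.717701 + 1.905348 − 0.000064 = -11.812417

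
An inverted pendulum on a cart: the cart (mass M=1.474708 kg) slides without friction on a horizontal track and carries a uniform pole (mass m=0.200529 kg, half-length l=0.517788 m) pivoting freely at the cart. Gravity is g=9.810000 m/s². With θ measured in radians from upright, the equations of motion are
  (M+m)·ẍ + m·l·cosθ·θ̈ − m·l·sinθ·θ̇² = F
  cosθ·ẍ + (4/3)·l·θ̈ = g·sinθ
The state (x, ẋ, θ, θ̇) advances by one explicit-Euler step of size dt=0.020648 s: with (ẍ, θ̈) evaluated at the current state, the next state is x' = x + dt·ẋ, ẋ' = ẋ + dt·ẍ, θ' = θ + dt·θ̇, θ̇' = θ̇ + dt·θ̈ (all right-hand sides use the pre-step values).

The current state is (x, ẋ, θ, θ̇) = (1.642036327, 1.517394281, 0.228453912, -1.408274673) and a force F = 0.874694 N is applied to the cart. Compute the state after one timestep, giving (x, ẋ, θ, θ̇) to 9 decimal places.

sinθ=0.226471878, cosθ=0.974017704
temp = (F + m·l·θ̇²·sinθ)/(M+m) = (0.874694 + 0.046635666)/1.675237 = 0.549969745
θ̈ = (g·sinθ − cosθ·temp)/(l·(4/3 − m·cos²θ/(M+m))) = 2.669497975
ẍ = temp − m·l·θ̈·cosθ/(M+m) = 0.388812677
Euler: x'=1.642036327+0.020648·1.517394281=1.673367484, ẋ'=1.517394281+0.020648·0.388812677=1.525422485
       θ'=0.228453912+0.020648·-1.408274673=0.199375857, θ̇'=-1.408274673+0.020648·2.669497975=-1.353154879

(1.673367484, 1.525422485, 0.199375857, -1.353154879)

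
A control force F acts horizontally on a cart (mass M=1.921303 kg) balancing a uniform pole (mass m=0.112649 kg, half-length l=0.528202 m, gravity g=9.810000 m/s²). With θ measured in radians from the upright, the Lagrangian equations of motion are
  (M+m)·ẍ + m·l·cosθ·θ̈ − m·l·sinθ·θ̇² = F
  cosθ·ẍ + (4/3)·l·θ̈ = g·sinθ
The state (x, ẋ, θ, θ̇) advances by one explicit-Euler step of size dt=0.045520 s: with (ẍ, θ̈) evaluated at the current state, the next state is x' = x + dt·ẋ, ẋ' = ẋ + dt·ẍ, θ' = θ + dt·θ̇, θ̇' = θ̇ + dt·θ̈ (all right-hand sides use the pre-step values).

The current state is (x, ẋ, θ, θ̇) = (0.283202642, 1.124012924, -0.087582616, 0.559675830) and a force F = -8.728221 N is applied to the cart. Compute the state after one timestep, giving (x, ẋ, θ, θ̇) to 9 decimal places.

(0.334367710, 0.921924284, -0.062106172, 0.790061997)

sinθ=-0.087470689, cosθ=0.996167094
temp = (F + m·l·θ̇²·sinθ)/(M+m) = (-8.728221 + -0.001630283)/2.033952 = -4.292063570
θ̈ = (g·sinθ − cosθ·temp)/(l·(4/3 − m·cos²θ/(M+m))) = 5.061207532
ẍ = temp − m·l·θ̈·cosθ/(M+m) = -4.439557117
Euler: x'=0.283202642+0.045520·1.124012924=0.334367710, ẋ'=1.124012924+0.045520·-4.439557117=0.921924284
       θ'=-0.087582616+0.045520·0.559675830=-0.062106172, θ̇'=0.559675830+0.045520·5.061207532=0.790061997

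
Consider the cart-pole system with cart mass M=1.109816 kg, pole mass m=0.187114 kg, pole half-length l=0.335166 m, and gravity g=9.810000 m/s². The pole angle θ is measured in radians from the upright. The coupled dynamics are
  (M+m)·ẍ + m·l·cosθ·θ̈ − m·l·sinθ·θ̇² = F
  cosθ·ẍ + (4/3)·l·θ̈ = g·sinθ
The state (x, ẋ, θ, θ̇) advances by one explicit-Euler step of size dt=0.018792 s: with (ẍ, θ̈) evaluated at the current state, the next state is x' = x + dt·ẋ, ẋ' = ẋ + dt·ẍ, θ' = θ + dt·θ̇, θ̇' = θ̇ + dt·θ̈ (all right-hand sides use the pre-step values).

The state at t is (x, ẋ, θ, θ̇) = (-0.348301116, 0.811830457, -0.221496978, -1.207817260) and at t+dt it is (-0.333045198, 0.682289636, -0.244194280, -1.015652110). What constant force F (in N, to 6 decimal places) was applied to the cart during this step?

ẍ = (ẋ'−ẋ)/dt = (0.682289636−0.811830457)/0.018792 = -6.893403
θ̈ = (θ̇'−θ̇)/dt = (-1.015652110−-1.207817260)/0.018792 = 10.225902
sinθ=-0.219690, cosθ=0.975570
F = (M+m)·ẍ + m·l·cosθ·θ̈ − m·l·sinθ·θ̇² = -8.940261 + 0.625642 − -0.020099 = -8.294519

F = -8.294519 N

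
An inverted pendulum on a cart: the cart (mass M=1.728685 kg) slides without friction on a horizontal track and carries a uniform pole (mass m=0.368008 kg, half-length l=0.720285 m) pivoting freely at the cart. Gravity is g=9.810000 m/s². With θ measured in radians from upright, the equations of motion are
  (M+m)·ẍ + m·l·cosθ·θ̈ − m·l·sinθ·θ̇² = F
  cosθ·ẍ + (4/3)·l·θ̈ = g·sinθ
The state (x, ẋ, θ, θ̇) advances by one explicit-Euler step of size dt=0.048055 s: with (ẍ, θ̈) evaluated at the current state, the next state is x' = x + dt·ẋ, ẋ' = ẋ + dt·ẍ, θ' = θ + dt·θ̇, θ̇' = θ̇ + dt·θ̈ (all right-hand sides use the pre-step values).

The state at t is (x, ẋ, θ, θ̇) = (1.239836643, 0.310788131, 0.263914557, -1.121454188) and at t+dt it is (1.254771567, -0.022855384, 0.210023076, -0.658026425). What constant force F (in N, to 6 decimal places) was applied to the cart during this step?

F = -12.176447 N

ẍ = (ẋ'−ẋ)/dt = (-0.022855384−0.310788131)/0.048055 = -6.942951
θ̈ = (θ̇'−θ̇)/dt = (-0.658026425−-1.121454188)/0.048055 = 9.643695
sinθ=0.260862, cosθ=0.965376
F = (M+m)·ẍ + m·l·cosθ·θ̈ − m·l·sinθ·θ̇² = -14.557237 + 2.467753 − 0.086963 = -12.176447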